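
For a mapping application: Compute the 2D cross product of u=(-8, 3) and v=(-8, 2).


u x v = u_x*v_y - u_y*v_x = (-8)*2 - 3*(-8)
= (-16) - (-24) = 8

8


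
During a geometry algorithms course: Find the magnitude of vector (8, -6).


|u| = sqrt(8^2 + (-6)^2) = sqrt(100) = 10

10


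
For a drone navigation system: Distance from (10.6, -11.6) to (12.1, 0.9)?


dx=1.5, dy=12.5
d^2 = 1.5^2 + 12.5^2 = 158.5
d = sqrt(158.5) = 12.5897

12.5897


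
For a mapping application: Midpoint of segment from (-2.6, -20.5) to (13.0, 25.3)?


M = (((-2.6)+13)/2, ((-20.5)+25.3)/2)
= (5.2, 2.4)

(5.2, 2.4)


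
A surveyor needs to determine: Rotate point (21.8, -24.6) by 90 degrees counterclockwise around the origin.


90° CCW: (x,y) -> (-y, x)
(21.8,-24.6) -> (24.6, 21.8)

(24.6, 21.8)


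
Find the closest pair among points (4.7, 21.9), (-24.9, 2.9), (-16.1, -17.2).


d(P0,P1) = 35.1733, d(P0,P2) = 44.2883, d(P1,P2) = 21.942
Closest: P1 and P2

Closest pair: (-24.9, 2.9) and (-16.1, -17.2), distance = 21.942


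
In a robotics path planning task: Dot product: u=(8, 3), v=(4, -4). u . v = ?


u . v = u_x*v_x + u_y*v_y = 8*4 + 3*(-4)
= 32 + (-12) = 20

20


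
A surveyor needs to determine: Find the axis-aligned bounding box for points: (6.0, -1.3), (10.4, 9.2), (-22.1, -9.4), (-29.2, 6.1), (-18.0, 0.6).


x range: [-29.2, 10.4]
y range: [-9.4, 9.2]
Bounding box: (-29.2,-9.4) to (10.4,9.2)

(-29.2,-9.4) to (10.4,9.2)


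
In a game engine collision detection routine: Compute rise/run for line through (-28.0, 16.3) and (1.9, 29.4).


slope = (y2-y1)/(x2-x1) = (29.4-16.3)/(1.9-(-28)) = 13.1/29.9 = 0.4381

0.4381


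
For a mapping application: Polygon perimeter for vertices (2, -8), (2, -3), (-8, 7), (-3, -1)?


Sides: (2, -8)->(2, -3): sqrt(25) = 5, (2, -3)->(-8, 7): sqrt(200) = 14.142136, (-8, 7)->(-3, -1): sqrt(89) = 9.433981, (-3, -1)->(2, -8): sqrt(74) = 8.602325
Sum = 37.178442
Perimeter = 37.1784

37.1784


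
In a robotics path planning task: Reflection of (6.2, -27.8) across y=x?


Reflection over y=x: (x,y) -> (y,x)
(6.2, -27.8) -> (-27.8, 6.2)

(-27.8, 6.2)


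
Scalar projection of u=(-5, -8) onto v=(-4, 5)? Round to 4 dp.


u.v = -20, |v| = sqrt(41) = 6.4031
Scalar projection = u.v / |v| = -20 / sqrt(41) = -3.1235

-3.1235


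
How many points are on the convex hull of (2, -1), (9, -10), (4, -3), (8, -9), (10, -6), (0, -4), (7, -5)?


Convex hull vertices (CCW): (0, -4), (9, -10), (10, -6), (2, -1)
Count = 4

4


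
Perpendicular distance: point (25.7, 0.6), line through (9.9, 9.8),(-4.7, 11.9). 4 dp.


|cross product| = 101.14
|line direction| = sqrt(217.57) = 14.7503
Distance = 101.14/sqrt(217.57) = 6.8568

6.8568


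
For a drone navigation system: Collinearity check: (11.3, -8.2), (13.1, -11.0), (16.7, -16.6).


Cross product: (13.1-11.3)*((-16.6)-(-8.2)) - ((-11)-(-8.2))*(16.7-11.3)
= 0

Yes, collinear


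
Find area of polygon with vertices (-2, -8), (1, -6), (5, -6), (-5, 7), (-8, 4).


Shoelace sum: ((-2)*(-6) - 1*(-8)) + (1*(-6) - 5*(-6)) + (5*7 - (-5)*(-6)) + ((-5)*4 - (-8)*7) + ((-8)*(-8) - (-2)*4)
= 157
Area = |157|/2 = 78.5

78.5


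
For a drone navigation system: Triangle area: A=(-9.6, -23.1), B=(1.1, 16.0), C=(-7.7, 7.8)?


Area = |x_A(y_B-y_C) + x_B(y_C-y_A) + x_C(y_A-y_B)|/2
= |(-78.72) + 33.99 + 301.07|/2
= 256.34/2 = 128.17

128.17


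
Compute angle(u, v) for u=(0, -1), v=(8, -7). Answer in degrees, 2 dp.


u.v = 7, |u| = sqrt(1) = 1, |v| = sqrt(113) = 10.6301
cos(theta) = u.v/(|u||v|) = 7/sqrt(113) = 0.658505
theta = acos(0.658505) = 48.81 degrees

48.81 degrees


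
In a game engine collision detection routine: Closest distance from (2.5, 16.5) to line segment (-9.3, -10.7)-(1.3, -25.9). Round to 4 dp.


Project P onto AB: t = 0 (clamped to [0,1])
Closest point on segment: (-9.3, -10.7)
Distance: 29.6493

29.6493


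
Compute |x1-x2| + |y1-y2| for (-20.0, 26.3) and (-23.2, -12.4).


|(-20)-(-23.2)| + |26.3-(-12.4)| = 3.2 + 38.7 = 41.9

41.9


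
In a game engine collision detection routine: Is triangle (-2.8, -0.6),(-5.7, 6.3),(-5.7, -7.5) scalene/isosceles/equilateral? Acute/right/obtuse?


Side lengths squared: AB^2=56.02, BC^2=190.44, CA^2=56.02
Sorted: [56.02, 56.02, 190.44]
By sides: Isosceles, By angles: Obtuse

Isosceles, Obtuse


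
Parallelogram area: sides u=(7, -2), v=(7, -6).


|u x v| = |7*(-6) - (-2)*7|
= |(-42) - (-14)| = 28

28


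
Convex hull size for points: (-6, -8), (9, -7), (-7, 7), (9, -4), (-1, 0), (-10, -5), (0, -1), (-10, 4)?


Convex hull vertices (CCW): (-10, -5), (-6, -8), (9, -7), (9, -4), (-7, 7), (-10, 4)
Count = 6

6


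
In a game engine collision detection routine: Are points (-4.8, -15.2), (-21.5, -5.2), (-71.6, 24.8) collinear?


Cross product: ((-21.5)-(-4.8))*(24.8-(-15.2)) - ((-5.2)-(-15.2))*((-71.6)-(-4.8))
= 0

Yes, collinear


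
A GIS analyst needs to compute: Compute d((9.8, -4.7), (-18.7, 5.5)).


dx=-28.5, dy=10.2
d^2 = (-28.5)^2 + 10.2^2 = 916.29
d = sqrt(916.29) = 30.2703

30.2703


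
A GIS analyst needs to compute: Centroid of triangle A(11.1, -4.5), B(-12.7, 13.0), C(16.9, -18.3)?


Centroid = ((x_A+x_B+x_C)/3, (y_A+y_B+y_C)/3)
= ((11.1+(-12.7)+16.9)/3, ((-4.5)+13+(-18.3))/3)
= (5.1, -3.2667)

(5.1, -3.2667)


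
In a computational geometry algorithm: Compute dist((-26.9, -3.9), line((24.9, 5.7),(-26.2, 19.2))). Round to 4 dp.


|cross product| = 1189.86
|line direction| = sqrt(2793.46) = 52.8532
Distance = 1189.86/sqrt(2793.46) = 22.5125

22.5125


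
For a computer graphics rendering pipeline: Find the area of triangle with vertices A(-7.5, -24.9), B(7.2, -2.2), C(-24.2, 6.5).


Area = |x_A(y_B-y_C) + x_B(y_C-y_A) + x_C(y_A-y_B)|/2
= |65.25 + 226.08 + 549.34|/2
= 840.67/2 = 420.335

420.335


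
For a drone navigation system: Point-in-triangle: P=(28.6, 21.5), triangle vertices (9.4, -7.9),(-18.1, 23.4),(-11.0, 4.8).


Cross products: AB x AP = -1409.46, BC x BP = 855.13, CA x CP = 843.6
All same sign? no

No, outside


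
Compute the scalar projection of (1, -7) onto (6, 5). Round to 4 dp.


u.v = -29, |v| = sqrt(61) = 7.8102
Scalar projection = u.v / |v| = -29 / sqrt(61) = -3.7131

-3.7131


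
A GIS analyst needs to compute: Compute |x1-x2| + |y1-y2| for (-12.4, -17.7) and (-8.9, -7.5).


|(-12.4)-(-8.9)| + |(-17.7)-(-7.5)| = 3.5 + 10.2 = 13.7

13.7


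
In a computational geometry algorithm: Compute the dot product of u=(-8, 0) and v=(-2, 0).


u . v = u_x*v_x + u_y*v_y = (-8)*(-2) + 0*0
= 16 + 0 = 16

16


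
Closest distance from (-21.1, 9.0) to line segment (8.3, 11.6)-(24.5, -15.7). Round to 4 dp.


Project P onto AB: t = 0 (clamped to [0,1])
Closest point on segment: (8.3, 11.6)
Distance: 29.5147

29.5147


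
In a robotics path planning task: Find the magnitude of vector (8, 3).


|u| = sqrt(8^2 + 3^2) = sqrt(73) = 8.544

8.544


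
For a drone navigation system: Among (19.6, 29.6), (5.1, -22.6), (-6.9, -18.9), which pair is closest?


d(P0,P1) = 54.1765, d(P0,P2) = 55.2675, d(P1,P2) = 12.5575
Closest: P1 and P2

Closest pair: (5.1, -22.6) and (-6.9, -18.9), distance = 12.5575


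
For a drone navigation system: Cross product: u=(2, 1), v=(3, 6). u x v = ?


u x v = u_x*v_y - u_y*v_x = 2*6 - 1*3
= 12 - 3 = 9

9


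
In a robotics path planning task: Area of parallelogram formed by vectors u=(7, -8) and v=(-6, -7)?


|u x v| = |7*(-7) - (-8)*(-6)|
= |(-49) - 48| = 97

97


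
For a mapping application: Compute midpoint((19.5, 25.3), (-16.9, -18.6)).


M = ((19.5+(-16.9))/2, (25.3+(-18.6))/2)
= (1.3, 3.35)

(1.3, 3.35)


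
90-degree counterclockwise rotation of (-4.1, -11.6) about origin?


90° CCW: (x,y) -> (-y, x)
(-4.1,-11.6) -> (11.6, -4.1)

(11.6, -4.1)


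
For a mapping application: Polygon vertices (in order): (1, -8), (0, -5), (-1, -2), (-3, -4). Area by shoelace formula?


Shoelace sum: (1*(-5) - 0*(-8)) + (0*(-2) - (-1)*(-5)) + ((-1)*(-4) - (-3)*(-2)) + ((-3)*(-8) - 1*(-4))
= 16
Area = |16|/2 = 8

8


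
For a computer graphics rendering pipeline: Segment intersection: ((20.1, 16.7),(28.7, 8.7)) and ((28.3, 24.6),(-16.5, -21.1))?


Cross products: d1=-20.82, d2=730.6, d3=133.54, d4=-617.88
d1*d2 < 0 and d3*d4 < 0? yes

Yes, they intersect


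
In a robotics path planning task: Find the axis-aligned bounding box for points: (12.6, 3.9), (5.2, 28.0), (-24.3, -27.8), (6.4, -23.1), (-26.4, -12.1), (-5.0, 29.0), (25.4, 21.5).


x range: [-26.4, 25.4]
y range: [-27.8, 29]
Bounding box: (-26.4,-27.8) to (25.4,29)

(-26.4,-27.8) to (25.4,29)


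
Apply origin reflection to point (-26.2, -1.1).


Reflection over origin: (x,y) -> (-x,-y)
(-26.2, -1.1) -> (26.2, 1.1)

(26.2, 1.1)


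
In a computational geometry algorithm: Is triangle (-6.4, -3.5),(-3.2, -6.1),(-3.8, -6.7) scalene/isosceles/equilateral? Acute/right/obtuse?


Side lengths squared: AB^2=17, BC^2=0.72, CA^2=17
Sorted: [0.72, 17, 17]
By sides: Isosceles, By angles: Acute

Isosceles, Acute


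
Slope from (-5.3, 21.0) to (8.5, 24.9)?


slope = (y2-y1)/(x2-x1) = (24.9-21)/(8.5-(-5.3)) = 3.9/13.8 = 0.2826

0.2826


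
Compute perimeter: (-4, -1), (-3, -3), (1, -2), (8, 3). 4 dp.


Sides: (-4, -1)->(-3, -3): sqrt(5) = 2.236068, (-3, -3)->(1, -2): sqrt(17) = 4.123106, (1, -2)->(8, 3): sqrt(74) = 8.602325, (8, 3)->(-4, -1): sqrt(160) = 12.649111
Sum = 27.61061
Perimeter = 27.6106

27.6106


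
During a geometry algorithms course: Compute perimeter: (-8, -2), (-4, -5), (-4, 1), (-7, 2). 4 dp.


Sides: (-8, -2)->(-4, -5): sqrt(25) = 5, (-4, -5)->(-4, 1): sqrt(36) = 6, (-4, 1)->(-7, 2): sqrt(10) = 3.162278, (-7, 2)->(-8, -2): sqrt(17) = 4.123106
Sum = 18.285384
Perimeter = 18.2854

18.2854


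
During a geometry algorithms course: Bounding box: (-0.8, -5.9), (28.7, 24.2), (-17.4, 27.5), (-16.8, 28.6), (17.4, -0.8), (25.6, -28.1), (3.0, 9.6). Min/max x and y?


x range: [-17.4, 28.7]
y range: [-28.1, 28.6]
Bounding box: (-17.4,-28.1) to (28.7,28.6)

(-17.4,-28.1) to (28.7,28.6)


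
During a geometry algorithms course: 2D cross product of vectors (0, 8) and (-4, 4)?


u x v = u_x*v_y - u_y*v_x = 0*4 - 8*(-4)
= 0 - (-32) = 32

32


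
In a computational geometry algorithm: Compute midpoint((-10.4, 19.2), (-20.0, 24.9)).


M = (((-10.4)+(-20))/2, (19.2+24.9)/2)
= (-15.2, 22.05)

(-15.2, 22.05)


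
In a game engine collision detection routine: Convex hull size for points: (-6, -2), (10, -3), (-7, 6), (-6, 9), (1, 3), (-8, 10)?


Convex hull vertices (CCW): (-8, 10), (-6, -2), (10, -3), (-6, 9)
Count = 4

4


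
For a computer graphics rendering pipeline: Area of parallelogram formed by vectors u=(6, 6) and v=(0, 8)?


|u x v| = |6*8 - 6*0|
= |48 - 0| = 48

48


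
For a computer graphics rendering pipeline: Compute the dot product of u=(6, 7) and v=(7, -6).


u . v = u_x*v_x + u_y*v_y = 6*7 + 7*(-6)
= 42 + (-42) = 0

0


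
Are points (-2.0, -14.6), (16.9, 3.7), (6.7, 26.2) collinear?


Cross product: (16.9-(-2))*(26.2-(-14.6)) - (3.7-(-14.6))*(6.7-(-2))
= 611.91

No, not collinear


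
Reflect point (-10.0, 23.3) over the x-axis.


Reflection over x-axis: (x,y) -> (x,-y)
(-10, 23.3) -> (-10, -23.3)

(-10, -23.3)


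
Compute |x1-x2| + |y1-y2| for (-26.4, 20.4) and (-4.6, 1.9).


|(-26.4)-(-4.6)| + |20.4-1.9| = 21.8 + 18.5 = 40.3

40.3


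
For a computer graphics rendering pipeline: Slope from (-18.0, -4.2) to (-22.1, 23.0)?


slope = (y2-y1)/(x2-x1) = (23-(-4.2))/((-22.1)-(-18)) = 27.2/(-4.1) = -6.6341

-6.6341


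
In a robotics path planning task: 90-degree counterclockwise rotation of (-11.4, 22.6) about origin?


90° CCW: (x,y) -> (-y, x)
(-11.4,22.6) -> (-22.6, -11.4)

(-22.6, -11.4)


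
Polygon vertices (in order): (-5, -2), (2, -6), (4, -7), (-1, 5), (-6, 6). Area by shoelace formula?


Shoelace sum: ((-5)*(-6) - 2*(-2)) + (2*(-7) - 4*(-6)) + (4*5 - (-1)*(-7)) + ((-1)*6 - (-6)*5) + ((-6)*(-2) - (-5)*6)
= 123
Area = |123|/2 = 61.5

61.5


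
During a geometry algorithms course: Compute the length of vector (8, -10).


|u| = sqrt(8^2 + (-10)^2) = sqrt(164) = 12.8062

12.8062


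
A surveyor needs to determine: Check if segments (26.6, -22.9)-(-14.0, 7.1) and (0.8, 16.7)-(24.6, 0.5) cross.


Cross products: d1=-524.52, d2=-468.24, d3=-833.76, d4=-890.04
d1*d2 < 0 and d3*d4 < 0? no

No, they don't intersect


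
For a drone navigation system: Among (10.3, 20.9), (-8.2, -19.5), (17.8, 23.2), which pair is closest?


d(P0,P1) = 44.4343, d(P0,P2) = 7.8447, d(P1,P2) = 49.9929
Closest: P0 and P2

Closest pair: (10.3, 20.9) and (17.8, 23.2), distance = 7.8447


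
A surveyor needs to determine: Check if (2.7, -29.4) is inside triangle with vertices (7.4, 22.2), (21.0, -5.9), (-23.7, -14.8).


Cross products: AB x AP = -833.83, BC x BP = 887.58, CA x CP = -1430.86
All same sign? no

No, outside


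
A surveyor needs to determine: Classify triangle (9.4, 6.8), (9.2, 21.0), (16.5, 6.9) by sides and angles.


Side lengths squared: AB^2=201.68, BC^2=252.1, CA^2=50.42
Sorted: [50.42, 201.68, 252.1]
By sides: Scalene, By angles: Right

Scalene, Right


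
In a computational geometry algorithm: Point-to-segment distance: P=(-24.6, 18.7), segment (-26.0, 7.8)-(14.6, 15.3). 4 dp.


Project P onto AB: t = 0.0813 (clamped to [0,1])
Closest point on segment: (-22.6991, 8.4098)
Distance: 10.4643

10.4643


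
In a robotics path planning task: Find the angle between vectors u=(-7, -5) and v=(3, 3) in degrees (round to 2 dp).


u.v = -36, |u| = sqrt(74) = 8.6023, |v| = sqrt(18) = 4.2426
cos(theta) = u.v/(|u||v|) = -36/sqrt(1332) = -0.986394
theta = acos(-0.986394) = 170.54 degrees

170.54 degrees


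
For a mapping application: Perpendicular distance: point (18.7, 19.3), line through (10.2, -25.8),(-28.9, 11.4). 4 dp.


|cross product| = 2079.61
|line direction| = sqrt(2912.65) = 53.969
Distance = 2079.61/sqrt(2912.65) = 38.5334

38.5334


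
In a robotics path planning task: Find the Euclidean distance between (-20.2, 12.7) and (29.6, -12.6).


dx=49.8, dy=-25.3
d^2 = 49.8^2 + (-25.3)^2 = 3120.13
d = sqrt(3120.13) = 55.8581

55.8581


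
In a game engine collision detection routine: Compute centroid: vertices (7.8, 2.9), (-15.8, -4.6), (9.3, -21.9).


Centroid = ((x_A+x_B+x_C)/3, (y_A+y_B+y_C)/3)
= ((7.8+(-15.8)+9.3)/3, (2.9+(-4.6)+(-21.9))/3)
= (0.4333, -7.8667)

(0.4333, -7.8667)


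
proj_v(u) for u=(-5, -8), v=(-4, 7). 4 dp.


u.v = -36, |v| = sqrt(65) = 8.0623
Scalar projection = u.v / |v| = -36 / sqrt(65) = -4.4653

-4.4653


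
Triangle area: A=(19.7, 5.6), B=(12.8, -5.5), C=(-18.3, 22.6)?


Area = |x_A(y_B-y_C) + x_B(y_C-y_A) + x_C(y_A-y_B)|/2
= |(-553.57) + 217.6 + (-203.13)|/2
= 539.1/2 = 269.55

269.55


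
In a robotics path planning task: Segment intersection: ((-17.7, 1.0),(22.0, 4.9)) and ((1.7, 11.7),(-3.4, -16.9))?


Cross products: d1=-500.27, d2=615.26, d3=349.13, d4=-766.4
d1*d2 < 0 and d3*d4 < 0? yes

Yes, they intersect


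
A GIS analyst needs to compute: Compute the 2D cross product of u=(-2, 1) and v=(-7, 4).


u x v = u_x*v_y - u_y*v_x = (-2)*4 - 1*(-7)
= (-8) - (-7) = -1

-1


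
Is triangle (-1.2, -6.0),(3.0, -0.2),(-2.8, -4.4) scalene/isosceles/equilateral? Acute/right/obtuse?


Side lengths squared: AB^2=51.28, BC^2=51.28, CA^2=5.12
Sorted: [5.12, 51.28, 51.28]
By sides: Isosceles, By angles: Acute

Isosceles, Acute


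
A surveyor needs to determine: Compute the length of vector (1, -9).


|u| = sqrt(1^2 + (-9)^2) = sqrt(82) = 9.0554

9.0554


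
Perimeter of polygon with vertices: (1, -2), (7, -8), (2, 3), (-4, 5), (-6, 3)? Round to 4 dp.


Sides: (1, -2)->(7, -8): sqrt(72) = 8.485281, (7, -8)->(2, 3): sqrt(146) = 12.083046, (2, 3)->(-4, 5): sqrt(40) = 6.324555, (-4, 5)->(-6, 3): sqrt(8) = 2.828427, (-6, 3)->(1, -2): sqrt(74) = 8.602325
Sum = 38.323634
Perimeter = 38.3236

38.3236


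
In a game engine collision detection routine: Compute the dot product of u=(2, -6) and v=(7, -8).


u . v = u_x*v_x + u_y*v_y = 2*7 + (-6)*(-8)
= 14 + 48 = 62

62


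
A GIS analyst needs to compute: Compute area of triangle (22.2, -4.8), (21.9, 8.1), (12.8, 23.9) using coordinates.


Area = |x_A(y_B-y_C) + x_B(y_C-y_A) + x_C(y_A-y_B)|/2
= |(-350.76) + 628.53 + (-165.12)|/2
= 112.65/2 = 56.325

56.325


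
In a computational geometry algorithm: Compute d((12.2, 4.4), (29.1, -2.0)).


dx=16.9, dy=-6.4
d^2 = 16.9^2 + (-6.4)^2 = 326.57
d = sqrt(326.57) = 18.0712

18.0712


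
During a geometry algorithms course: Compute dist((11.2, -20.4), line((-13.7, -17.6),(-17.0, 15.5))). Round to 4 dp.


|cross product| = 814.95
|line direction| = sqrt(1106.5) = 33.2641
Distance = 814.95/sqrt(1106.5) = 24.4994

24.4994


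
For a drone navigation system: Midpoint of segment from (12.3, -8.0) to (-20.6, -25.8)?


M = ((12.3+(-20.6))/2, ((-8)+(-25.8))/2)
= (-4.15, -16.9)

(-4.15, -16.9)


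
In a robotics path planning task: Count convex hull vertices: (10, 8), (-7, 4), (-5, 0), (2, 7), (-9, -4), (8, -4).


Convex hull vertices (CCW): (-9, -4), (8, -4), (10, 8), (2, 7), (-7, 4)
Count = 5

5


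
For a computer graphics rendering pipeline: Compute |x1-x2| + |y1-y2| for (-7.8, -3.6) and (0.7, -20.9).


|(-7.8)-0.7| + |(-3.6)-(-20.9)| = 8.5 + 17.3 = 25.8

25.8


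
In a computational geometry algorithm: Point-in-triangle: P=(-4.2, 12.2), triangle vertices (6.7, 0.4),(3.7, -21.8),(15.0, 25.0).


Cross products: AB x AP = -277.38, BC x BP = 753.92, CA x CP = -366.08
All same sign? no

No, outside


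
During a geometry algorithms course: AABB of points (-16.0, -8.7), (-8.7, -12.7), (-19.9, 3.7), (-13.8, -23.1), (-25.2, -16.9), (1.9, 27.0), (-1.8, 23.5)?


x range: [-25.2, 1.9]
y range: [-23.1, 27]
Bounding box: (-25.2,-23.1) to (1.9,27)

(-25.2,-23.1) to (1.9,27)


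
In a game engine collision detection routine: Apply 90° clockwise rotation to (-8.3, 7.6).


90° CW: (x,y) -> (y, -x)
(-8.3,7.6) -> (7.6, 8.3)

(7.6, 8.3)


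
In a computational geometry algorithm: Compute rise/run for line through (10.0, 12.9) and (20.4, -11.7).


slope = (y2-y1)/(x2-x1) = ((-11.7)-12.9)/(20.4-10) = (-24.6)/10.4 = -2.3654

-2.3654


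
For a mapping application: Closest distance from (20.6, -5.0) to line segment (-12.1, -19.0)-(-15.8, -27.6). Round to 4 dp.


Project P onto AB: t = 0 (clamped to [0,1])
Closest point on segment: (-12.1, -19)
Distance: 35.5709

35.5709


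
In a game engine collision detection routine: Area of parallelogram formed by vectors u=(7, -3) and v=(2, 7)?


|u x v| = |7*7 - (-3)*2|
= |49 - (-6)| = 55

55


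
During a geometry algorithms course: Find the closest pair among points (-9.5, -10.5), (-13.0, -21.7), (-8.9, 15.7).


d(P0,P1) = 11.7341, d(P0,P2) = 26.2069, d(P1,P2) = 37.6241
Closest: P0 and P1

Closest pair: (-9.5, -10.5) and (-13.0, -21.7), distance = 11.7341


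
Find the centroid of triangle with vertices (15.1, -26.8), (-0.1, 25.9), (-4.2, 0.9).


Centroid = ((x_A+x_B+x_C)/3, (y_A+y_B+y_C)/3)
= ((15.1+(-0.1)+(-4.2))/3, ((-26.8)+25.9+0.9)/3)
= (3.6, 0)

(3.6, 0)


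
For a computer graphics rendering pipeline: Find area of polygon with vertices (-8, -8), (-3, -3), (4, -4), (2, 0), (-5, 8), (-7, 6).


Shoelace sum: ((-8)*(-3) - (-3)*(-8)) + ((-3)*(-4) - 4*(-3)) + (4*0 - 2*(-4)) + (2*8 - (-5)*0) + ((-5)*6 - (-7)*8) + ((-7)*(-8) - (-8)*6)
= 178
Area = |178|/2 = 89

89


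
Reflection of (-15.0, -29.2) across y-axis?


Reflection over y-axis: (x,y) -> (-x,y)
(-15, -29.2) -> (15, -29.2)

(15, -29.2)


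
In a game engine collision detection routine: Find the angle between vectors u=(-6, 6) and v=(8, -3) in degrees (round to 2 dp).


u.v = -66, |u| = sqrt(72) = 8.4853, |v| = sqrt(73) = 8.544
cos(theta) = u.v/(|u||v|) = -66/sqrt(5256) = -0.910366
theta = acos(-0.910366) = 155.56 degrees

155.56 degrees


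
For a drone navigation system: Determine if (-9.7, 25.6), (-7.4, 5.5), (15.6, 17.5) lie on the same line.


Cross product: ((-7.4)-(-9.7))*(17.5-25.6) - (5.5-25.6)*(15.6-(-9.7))
= 489.9

No, not collinear


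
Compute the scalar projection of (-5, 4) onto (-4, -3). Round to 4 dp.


u.v = 8, |v| = sqrt(25) = 5
Scalar projection = u.v / |v| = 8 / sqrt(25) = 1.6

1.6


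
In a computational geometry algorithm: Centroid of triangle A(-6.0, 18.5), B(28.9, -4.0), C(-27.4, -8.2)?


Centroid = ((x_A+x_B+x_C)/3, (y_A+y_B+y_C)/3)
= (((-6)+28.9+(-27.4))/3, (18.5+(-4)+(-8.2))/3)
= (-1.5, 2.1)

(-1.5, 2.1)


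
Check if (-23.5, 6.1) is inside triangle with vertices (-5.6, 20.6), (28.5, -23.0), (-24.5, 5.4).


Cross products: AB x AP = -1274.89, BC x BP = -65.5, CA x CP = -1.97
All same sign? yes

Yes, inside


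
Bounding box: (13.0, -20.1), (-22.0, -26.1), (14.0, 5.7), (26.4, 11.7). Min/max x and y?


x range: [-22, 26.4]
y range: [-26.1, 11.7]
Bounding box: (-22,-26.1) to (26.4,11.7)

(-22,-26.1) to (26.4,11.7)


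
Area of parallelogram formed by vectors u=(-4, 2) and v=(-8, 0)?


|u x v| = |(-4)*0 - 2*(-8)|
= |0 - (-16)| = 16

16


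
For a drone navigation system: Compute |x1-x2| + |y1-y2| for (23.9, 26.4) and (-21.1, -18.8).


|23.9-(-21.1)| + |26.4-(-18.8)| = 45 + 45.2 = 90.2

90.2


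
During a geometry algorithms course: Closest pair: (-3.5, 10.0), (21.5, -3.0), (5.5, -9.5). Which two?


d(P0,P1) = 28.178, d(P0,P2) = 21.4767, d(P1,P2) = 17.2699
Closest: P1 and P2

Closest pair: (21.5, -3.0) and (5.5, -9.5), distance = 17.2699


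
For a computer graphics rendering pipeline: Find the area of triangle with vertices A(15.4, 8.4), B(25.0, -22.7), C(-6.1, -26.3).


Area = |x_A(y_B-y_C) + x_B(y_C-y_A) + x_C(y_A-y_B)|/2
= |55.44 + (-867.5) + (-189.71)|/2
= 1001.77/2 = 500.885

500.885


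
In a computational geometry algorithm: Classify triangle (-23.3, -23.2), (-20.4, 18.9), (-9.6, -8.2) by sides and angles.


Side lengths squared: AB^2=1780.82, BC^2=851.05, CA^2=412.69
Sorted: [412.69, 851.05, 1780.82]
By sides: Scalene, By angles: Obtuse

Scalene, Obtuse


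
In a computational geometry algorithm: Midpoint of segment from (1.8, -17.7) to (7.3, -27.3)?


M = ((1.8+7.3)/2, ((-17.7)+(-27.3))/2)
= (4.55, -22.5)

(4.55, -22.5)


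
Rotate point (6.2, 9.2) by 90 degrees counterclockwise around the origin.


90° CCW: (x,y) -> (-y, x)
(6.2,9.2) -> (-9.2, 6.2)

(-9.2, 6.2)


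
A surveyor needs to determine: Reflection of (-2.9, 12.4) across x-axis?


Reflection over x-axis: (x,y) -> (x,-y)
(-2.9, 12.4) -> (-2.9, -12.4)

(-2.9, -12.4)


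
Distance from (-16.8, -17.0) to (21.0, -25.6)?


dx=37.8, dy=-8.6
d^2 = 37.8^2 + (-8.6)^2 = 1502.8
d = sqrt(1502.8) = 38.766

38.766


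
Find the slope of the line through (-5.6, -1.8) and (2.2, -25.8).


slope = (y2-y1)/(x2-x1) = ((-25.8)-(-1.8))/(2.2-(-5.6)) = (-24)/7.8 = -3.0769

-3.0769


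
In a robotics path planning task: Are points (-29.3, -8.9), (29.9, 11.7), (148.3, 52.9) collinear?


Cross product: (29.9-(-29.3))*(52.9-(-8.9)) - (11.7-(-8.9))*(148.3-(-29.3))
= 0

Yes, collinear


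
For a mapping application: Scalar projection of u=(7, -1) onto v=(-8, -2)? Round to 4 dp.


u.v = -54, |v| = sqrt(68) = 8.2462
Scalar projection = u.v / |v| = -54 / sqrt(68) = -6.5485

-6.5485


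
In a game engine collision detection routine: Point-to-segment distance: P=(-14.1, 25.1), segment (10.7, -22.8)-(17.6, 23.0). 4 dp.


Project P onto AB: t = 0.9429 (clamped to [0,1])
Closest point on segment: (17.2058, 20.3836)
Distance: 31.6591

31.6591


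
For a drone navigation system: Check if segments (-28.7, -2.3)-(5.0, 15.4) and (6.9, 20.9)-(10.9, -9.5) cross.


Cross products: d1=-1175.04, d2=-79.76, d3=151.72, d4=-943.56
d1*d2 < 0 and d3*d4 < 0? no

No, they don't intersect


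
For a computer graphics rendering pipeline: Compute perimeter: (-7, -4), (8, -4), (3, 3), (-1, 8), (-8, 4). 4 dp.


Sides: (-7, -4)->(8, -4): sqrt(225) = 15, (8, -4)->(3, 3): sqrt(74) = 8.602325, (3, 3)->(-1, 8): sqrt(41) = 6.403124, (-1, 8)->(-8, 4): sqrt(65) = 8.062258, (-8, 4)->(-7, -4): sqrt(65) = 8.062258
Sum = 46.129965
Perimeter = 46.13

46.13


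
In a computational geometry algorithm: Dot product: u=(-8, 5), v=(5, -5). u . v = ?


u . v = u_x*v_x + u_y*v_y = (-8)*5 + 5*(-5)
= (-40) + (-25) = -65

-65


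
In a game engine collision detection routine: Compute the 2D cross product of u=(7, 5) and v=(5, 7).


u x v = u_x*v_y - u_y*v_x = 7*7 - 5*5
= 49 - 25 = 24

24


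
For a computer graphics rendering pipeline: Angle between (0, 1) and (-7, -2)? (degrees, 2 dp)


u.v = -2, |u| = sqrt(1) = 1, |v| = sqrt(53) = 7.2801
cos(theta) = u.v/(|u||v|) = -2/sqrt(53) = -0.274721
theta = acos(-0.274721) = 105.95 degrees

105.95 degrees


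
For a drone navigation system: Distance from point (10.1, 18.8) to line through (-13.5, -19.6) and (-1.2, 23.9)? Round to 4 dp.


|cross product| = 554.28
|line direction| = sqrt(2043.54) = 45.2055
Distance = 554.28/sqrt(2043.54) = 12.2613

12.2613


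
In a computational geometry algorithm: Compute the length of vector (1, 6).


|u| = sqrt(1^2 + 6^2) = sqrt(37) = 6.0828

6.0828


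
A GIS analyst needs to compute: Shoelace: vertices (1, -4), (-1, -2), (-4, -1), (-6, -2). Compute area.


Shoelace sum: (1*(-2) - (-1)*(-4)) + ((-1)*(-1) - (-4)*(-2)) + ((-4)*(-2) - (-6)*(-1)) + ((-6)*(-4) - 1*(-2))
= 15
Area = |15|/2 = 7.5

7.5


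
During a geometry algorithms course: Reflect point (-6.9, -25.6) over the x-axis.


Reflection over x-axis: (x,y) -> (x,-y)
(-6.9, -25.6) -> (-6.9, 25.6)

(-6.9, 25.6)


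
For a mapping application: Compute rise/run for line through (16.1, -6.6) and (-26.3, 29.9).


slope = (y2-y1)/(x2-x1) = (29.9-(-6.6))/((-26.3)-16.1) = 36.5/(-42.4) = -0.8608

-0.8608


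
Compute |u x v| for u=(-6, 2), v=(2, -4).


|u x v| = |(-6)*(-4) - 2*2|
= |24 - 4| = 20

20


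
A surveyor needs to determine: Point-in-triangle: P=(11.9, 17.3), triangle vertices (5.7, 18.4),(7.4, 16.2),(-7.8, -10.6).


Cross products: AB x AP = 11.77, BC x BP = 103.88, CA x CP = -194.65
All same sign? no

No, outside


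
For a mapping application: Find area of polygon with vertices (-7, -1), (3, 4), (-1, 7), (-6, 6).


Shoelace sum: ((-7)*4 - 3*(-1)) + (3*7 - (-1)*4) + ((-1)*6 - (-6)*7) + ((-6)*(-1) - (-7)*6)
= 84
Area = |84|/2 = 42

42


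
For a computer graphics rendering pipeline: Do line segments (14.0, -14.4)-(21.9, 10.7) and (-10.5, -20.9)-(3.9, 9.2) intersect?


Cross products: d1=-643.85, d2=-520.2, d3=563.6, d4=439.95
d1*d2 < 0 and d3*d4 < 0? no

No, they don't intersect


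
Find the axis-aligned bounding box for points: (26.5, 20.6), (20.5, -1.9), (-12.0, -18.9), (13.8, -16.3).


x range: [-12, 26.5]
y range: [-18.9, 20.6]
Bounding box: (-12,-18.9) to (26.5,20.6)

(-12,-18.9) to (26.5,20.6)


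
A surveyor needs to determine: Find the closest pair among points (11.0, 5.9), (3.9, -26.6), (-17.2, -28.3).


d(P0,P1) = 33.2665, d(P0,P2) = 44.327, d(P1,P2) = 21.1684
Closest: P1 and P2

Closest pair: (3.9, -26.6) and (-17.2, -28.3), distance = 21.1684


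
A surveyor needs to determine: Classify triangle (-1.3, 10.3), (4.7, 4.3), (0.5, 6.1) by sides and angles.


Side lengths squared: AB^2=72, BC^2=20.88, CA^2=20.88
Sorted: [20.88, 20.88, 72]
By sides: Isosceles, By angles: Obtuse

Isosceles, Obtuse


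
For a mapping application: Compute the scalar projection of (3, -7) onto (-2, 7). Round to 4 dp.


u.v = -55, |v| = sqrt(53) = 7.2801
Scalar projection = u.v / |v| = -55 / sqrt(53) = -7.5548

-7.5548


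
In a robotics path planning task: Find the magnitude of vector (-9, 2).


|u| = sqrt((-9)^2 + 2^2) = sqrt(85) = 9.2195

9.2195


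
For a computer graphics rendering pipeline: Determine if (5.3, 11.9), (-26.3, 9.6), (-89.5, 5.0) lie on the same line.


Cross product: ((-26.3)-5.3)*(5-11.9) - (9.6-11.9)*((-89.5)-5.3)
= 0

Yes, collinear


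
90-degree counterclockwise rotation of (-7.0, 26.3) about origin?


90° CCW: (x,y) -> (-y, x)
(-7,26.3) -> (-26.3, -7)

(-26.3, -7)


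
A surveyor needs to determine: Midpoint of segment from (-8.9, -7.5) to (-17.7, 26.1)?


M = (((-8.9)+(-17.7))/2, ((-7.5)+26.1)/2)
= (-13.3, 9.3)

(-13.3, 9.3)


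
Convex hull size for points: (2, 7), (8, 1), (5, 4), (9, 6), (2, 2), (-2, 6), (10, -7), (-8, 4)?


Convex hull vertices (CCW): (-8, 4), (10, -7), (9, 6), (2, 7), (-2, 6)
Count = 5

5


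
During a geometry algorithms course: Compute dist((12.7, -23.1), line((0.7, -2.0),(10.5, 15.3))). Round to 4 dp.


|cross product| = 414.38
|line direction| = sqrt(395.33) = 19.8829
Distance = 414.38/sqrt(395.33) = 20.841

20.841


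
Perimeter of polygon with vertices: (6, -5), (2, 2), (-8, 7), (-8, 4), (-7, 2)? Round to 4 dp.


Sides: (6, -5)->(2, 2): sqrt(65) = 8.062258, (2, 2)->(-8, 7): sqrt(125) = 11.18034, (-8, 7)->(-8, 4): sqrt(9) = 3, (-8, 4)->(-7, 2): sqrt(5) = 2.236068, (-7, 2)->(6, -5): sqrt(218) = 14.764823
Sum = 39.243489
Perimeter = 39.2435

39.2435


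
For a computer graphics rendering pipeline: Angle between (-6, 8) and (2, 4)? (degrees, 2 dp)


u.v = 20, |u| = sqrt(100) = 10, |v| = sqrt(20) = 4.4721
cos(theta) = u.v/(|u||v|) = 20/sqrt(2000) = 0.447214
theta = acos(0.447214) = 63.43 degrees

63.43 degrees


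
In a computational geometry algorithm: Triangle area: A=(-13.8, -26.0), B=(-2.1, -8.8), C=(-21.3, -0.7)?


Area = |x_A(y_B-y_C) + x_B(y_C-y_A) + x_C(y_A-y_B)|/2
= |111.78 + (-53.13) + 366.36|/2
= 425.01/2 = 212.505

212.505


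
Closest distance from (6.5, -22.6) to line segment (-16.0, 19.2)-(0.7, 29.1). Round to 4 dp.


Project P onto AB: t = 0 (clamped to [0,1])
Closest point on segment: (-16, 19.2)
Distance: 47.4709

47.4709


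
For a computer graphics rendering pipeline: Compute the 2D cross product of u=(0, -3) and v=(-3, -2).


u x v = u_x*v_y - u_y*v_x = 0*(-2) - (-3)*(-3)
= 0 - 9 = -9

-9


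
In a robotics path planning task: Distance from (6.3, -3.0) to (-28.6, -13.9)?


dx=-34.9, dy=-10.9
d^2 = (-34.9)^2 + (-10.9)^2 = 1336.82
d = sqrt(1336.82) = 36.5625

36.5625


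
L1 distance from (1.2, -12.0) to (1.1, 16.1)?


|1.2-1.1| + |(-12)-16.1| = 0.1 + 28.1 = 28.2

28.2


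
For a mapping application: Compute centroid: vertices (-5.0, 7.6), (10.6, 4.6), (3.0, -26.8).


Centroid = ((x_A+x_B+x_C)/3, (y_A+y_B+y_C)/3)
= (((-5)+10.6+3)/3, (7.6+4.6+(-26.8))/3)
= (2.8667, -4.8667)

(2.8667, -4.8667)


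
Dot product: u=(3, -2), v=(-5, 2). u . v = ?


u . v = u_x*v_x + u_y*v_y = 3*(-5) + (-2)*2
= (-15) + (-4) = -19

-19


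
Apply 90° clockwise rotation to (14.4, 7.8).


90° CW: (x,y) -> (y, -x)
(14.4,7.8) -> (7.8, -14.4)

(7.8, -14.4)


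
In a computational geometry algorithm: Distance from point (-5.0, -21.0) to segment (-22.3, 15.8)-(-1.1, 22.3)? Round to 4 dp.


Project P onto AB: t = 0.2594 (clamped to [0,1])
Closest point on segment: (-16.8, 17.4863)
Distance: 40.2547

40.2547


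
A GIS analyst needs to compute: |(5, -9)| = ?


|u| = sqrt(5^2 + (-9)^2) = sqrt(106) = 10.2956

10.2956


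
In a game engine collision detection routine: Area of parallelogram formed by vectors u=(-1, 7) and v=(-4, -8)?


|u x v| = |(-1)*(-8) - 7*(-4)|
= |8 - (-28)| = 36

36


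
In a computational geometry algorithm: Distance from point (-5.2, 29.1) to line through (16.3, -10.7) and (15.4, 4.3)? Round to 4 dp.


|cross product| = 286.68
|line direction| = sqrt(225.81) = 15.027
Distance = 286.68/sqrt(225.81) = 19.0777

19.0777


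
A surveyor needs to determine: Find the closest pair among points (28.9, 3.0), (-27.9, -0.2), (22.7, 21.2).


d(P0,P1) = 56.8901, d(P0,P2) = 19.2271, d(P1,P2) = 54.9392
Closest: P0 and P2

Closest pair: (28.9, 3.0) and (22.7, 21.2), distance = 19.2271


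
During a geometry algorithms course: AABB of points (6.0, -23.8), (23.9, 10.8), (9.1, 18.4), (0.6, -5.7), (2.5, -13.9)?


x range: [0.6, 23.9]
y range: [-23.8, 18.4]
Bounding box: (0.6,-23.8) to (23.9,18.4)

(0.6,-23.8) to (23.9,18.4)


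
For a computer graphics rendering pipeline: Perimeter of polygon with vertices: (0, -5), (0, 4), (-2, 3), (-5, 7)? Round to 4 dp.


Sides: (0, -5)->(0, 4): sqrt(81) = 9, (0, 4)->(-2, 3): sqrt(5) = 2.236068, (-2, 3)->(-5, 7): sqrt(25) = 5, (-5, 7)->(0, -5): sqrt(169) = 13
Sum = 29.236068
Perimeter = 29.2361

29.2361


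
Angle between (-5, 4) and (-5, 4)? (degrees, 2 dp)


u.v = 41, |u| = sqrt(41) = 6.4031, |v| = sqrt(41) = 6.4031
cos(theta) = u.v/(|u||v|) = 41/sqrt(1681) = 1
theta = acos(1) = 0 degrees

0 degrees


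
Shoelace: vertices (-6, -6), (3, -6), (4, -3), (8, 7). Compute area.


Shoelace sum: ((-6)*(-6) - 3*(-6)) + (3*(-3) - 4*(-6)) + (4*7 - 8*(-3)) + (8*(-6) - (-6)*7)
= 115
Area = |115|/2 = 57.5

57.5


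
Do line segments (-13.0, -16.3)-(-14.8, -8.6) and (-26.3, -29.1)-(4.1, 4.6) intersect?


Cross products: d1=-59.09, d2=235.65, d3=125.45, d4=-169.29
d1*d2 < 0 and d3*d4 < 0? yes

Yes, they intersect


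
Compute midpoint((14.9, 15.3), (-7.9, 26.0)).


M = ((14.9+(-7.9))/2, (15.3+26)/2)
= (3.5, 20.65)

(3.5, 20.65)


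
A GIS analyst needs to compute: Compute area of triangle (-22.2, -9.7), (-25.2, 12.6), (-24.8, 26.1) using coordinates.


Area = |x_A(y_B-y_C) + x_B(y_C-y_A) + x_C(y_A-y_B)|/2
= |299.7 + (-902.16) + 553.04|/2
= 49.42/2 = 24.71

24.71


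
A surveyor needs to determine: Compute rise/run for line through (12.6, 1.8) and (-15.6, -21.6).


slope = (y2-y1)/(x2-x1) = ((-21.6)-1.8)/((-15.6)-12.6) = (-23.4)/(-28.2) = 0.8298

0.8298


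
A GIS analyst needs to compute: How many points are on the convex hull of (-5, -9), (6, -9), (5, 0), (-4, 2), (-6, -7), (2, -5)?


Convex hull vertices (CCW): (-6, -7), (-5, -9), (6, -9), (5, 0), (-4, 2)
Count = 5

5


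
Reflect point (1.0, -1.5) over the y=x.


Reflection over y=x: (x,y) -> (y,x)
(1, -1.5) -> (-1.5, 1)

(-1.5, 1)


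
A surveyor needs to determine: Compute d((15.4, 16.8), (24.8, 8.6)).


dx=9.4, dy=-8.2
d^2 = 9.4^2 + (-8.2)^2 = 155.6
d = sqrt(155.6) = 12.474

12.474


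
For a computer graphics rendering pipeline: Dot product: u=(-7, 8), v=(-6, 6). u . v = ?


u . v = u_x*v_x + u_y*v_y = (-7)*(-6) + 8*6
= 42 + 48 = 90

90


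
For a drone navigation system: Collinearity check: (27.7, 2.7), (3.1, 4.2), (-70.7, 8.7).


Cross product: (3.1-27.7)*(8.7-2.7) - (4.2-2.7)*((-70.7)-27.7)
= 0

Yes, collinear


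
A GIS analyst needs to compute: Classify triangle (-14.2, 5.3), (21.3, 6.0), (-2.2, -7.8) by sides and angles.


Side lengths squared: AB^2=1260.74, BC^2=742.69, CA^2=315.61
Sorted: [315.61, 742.69, 1260.74]
By sides: Scalene, By angles: Obtuse

Scalene, Obtuse


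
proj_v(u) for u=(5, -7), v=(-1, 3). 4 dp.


u.v = -26, |v| = sqrt(10) = 3.1623
Scalar projection = u.v / |v| = -26 / sqrt(10) = -8.2219

-8.2219


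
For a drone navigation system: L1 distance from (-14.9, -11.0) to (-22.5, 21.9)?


|(-14.9)-(-22.5)| + |(-11)-21.9| = 7.6 + 32.9 = 40.5

40.5


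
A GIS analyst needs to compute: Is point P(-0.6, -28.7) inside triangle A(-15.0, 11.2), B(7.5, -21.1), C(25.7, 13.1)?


Cross products: AB x AP = -432.63, BC x BP = 138.7, CA x CP = 1651.29
All same sign? no

No, outside


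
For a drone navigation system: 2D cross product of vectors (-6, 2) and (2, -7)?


u x v = u_x*v_y - u_y*v_x = (-6)*(-7) - 2*2
= 42 - 4 = 38

38


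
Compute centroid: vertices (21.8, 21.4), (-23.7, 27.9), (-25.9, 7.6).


Centroid = ((x_A+x_B+x_C)/3, (y_A+y_B+y_C)/3)
= ((21.8+(-23.7)+(-25.9))/3, (21.4+27.9+7.6)/3)
= (-9.2667, 18.9667)

(-9.2667, 18.9667)


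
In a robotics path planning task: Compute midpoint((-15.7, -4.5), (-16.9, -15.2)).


M = (((-15.7)+(-16.9))/2, ((-4.5)+(-15.2))/2)
= (-16.3, -9.85)

(-16.3, -9.85)


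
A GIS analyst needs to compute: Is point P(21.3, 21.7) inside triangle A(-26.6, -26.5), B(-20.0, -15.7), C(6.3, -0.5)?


Cross products: AB x AP = -199.2, BC x BP = 355.86, CA x CP = -340.38
All same sign? no

No, outside


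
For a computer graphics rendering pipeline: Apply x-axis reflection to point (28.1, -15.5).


Reflection over x-axis: (x,y) -> (x,-y)
(28.1, -15.5) -> (28.1, 15.5)

(28.1, 15.5)


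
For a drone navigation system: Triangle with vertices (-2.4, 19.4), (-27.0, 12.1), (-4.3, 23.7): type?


Side lengths squared: AB^2=658.45, BC^2=649.85, CA^2=22.1
Sorted: [22.1, 649.85, 658.45]
By sides: Scalene, By angles: Acute

Scalene, Acute


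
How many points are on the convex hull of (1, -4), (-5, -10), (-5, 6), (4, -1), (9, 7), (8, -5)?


Convex hull vertices (CCW): (-5, -10), (8, -5), (9, 7), (-5, 6)
Count = 4

4


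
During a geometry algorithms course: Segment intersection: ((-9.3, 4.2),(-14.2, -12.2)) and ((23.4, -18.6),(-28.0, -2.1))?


Cross products: d1=-632.37, d2=291.44, d3=648, d4=-275.81
d1*d2 < 0 and d3*d4 < 0? yes

Yes, they intersect


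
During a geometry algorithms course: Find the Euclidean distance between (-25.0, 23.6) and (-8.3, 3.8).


dx=16.7, dy=-19.8
d^2 = 16.7^2 + (-19.8)^2 = 670.93
d = sqrt(670.93) = 25.9023

25.9023


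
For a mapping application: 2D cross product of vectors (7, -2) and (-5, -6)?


u x v = u_x*v_y - u_y*v_x = 7*(-6) - (-2)*(-5)
= (-42) - 10 = -52

-52


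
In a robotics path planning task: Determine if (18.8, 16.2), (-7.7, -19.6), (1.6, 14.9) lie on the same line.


Cross product: ((-7.7)-18.8)*(14.9-16.2) - ((-19.6)-16.2)*(1.6-18.8)
= -581.31

No, not collinear


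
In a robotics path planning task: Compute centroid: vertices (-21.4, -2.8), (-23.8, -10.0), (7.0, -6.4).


Centroid = ((x_A+x_B+x_C)/3, (y_A+y_B+y_C)/3)
= (((-21.4)+(-23.8)+7)/3, ((-2.8)+(-10)+(-6.4))/3)
= (-12.7333, -6.4)

(-12.7333, -6.4)


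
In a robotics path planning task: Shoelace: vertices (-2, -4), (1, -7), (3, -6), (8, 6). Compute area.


Shoelace sum: ((-2)*(-7) - 1*(-4)) + (1*(-6) - 3*(-7)) + (3*6 - 8*(-6)) + (8*(-4) - (-2)*6)
= 79
Area = |79|/2 = 39.5

39.5


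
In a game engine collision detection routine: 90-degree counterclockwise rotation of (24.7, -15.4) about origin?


90° CCW: (x,y) -> (-y, x)
(24.7,-15.4) -> (15.4, 24.7)

(15.4, 24.7)


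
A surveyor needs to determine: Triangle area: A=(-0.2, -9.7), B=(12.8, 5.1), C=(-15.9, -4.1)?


Area = |x_A(y_B-y_C) + x_B(y_C-y_A) + x_C(y_A-y_B)|/2
= |(-1.84) + 71.68 + 235.32|/2
= 305.16/2 = 152.58

152.58


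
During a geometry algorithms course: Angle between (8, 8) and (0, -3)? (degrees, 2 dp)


u.v = -24, |u| = sqrt(128) = 11.3137, |v| = sqrt(9) = 3
cos(theta) = u.v/(|u||v|) = -24/sqrt(1152) = -0.707107
theta = acos(-0.707107) = 135 degrees

135 degrees


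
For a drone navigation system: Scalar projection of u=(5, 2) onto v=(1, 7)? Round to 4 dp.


u.v = 19, |v| = sqrt(50) = 7.0711
Scalar projection = u.v / |v| = 19 / sqrt(50) = 2.687

2.687


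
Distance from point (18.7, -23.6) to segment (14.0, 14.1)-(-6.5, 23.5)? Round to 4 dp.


Project P onto AB: t = 0 (clamped to [0,1])
Closest point on segment: (14, 14.1)
Distance: 37.9918

37.9918


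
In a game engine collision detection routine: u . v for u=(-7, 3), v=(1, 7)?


u . v = u_x*v_x + u_y*v_y = (-7)*1 + 3*7
= (-7) + 21 = 14

14


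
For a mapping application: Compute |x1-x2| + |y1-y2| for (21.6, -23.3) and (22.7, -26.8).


|21.6-22.7| + |(-23.3)-(-26.8)| = 1.1 + 3.5 = 4.6

4.6


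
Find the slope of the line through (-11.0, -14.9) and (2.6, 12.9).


slope = (y2-y1)/(x2-x1) = (12.9-(-14.9))/(2.6-(-11)) = 27.8/13.6 = 2.0441

2.0441


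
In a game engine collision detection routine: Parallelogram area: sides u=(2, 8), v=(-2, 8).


|u x v| = |2*8 - 8*(-2)|
= |16 - (-16)| = 32

32
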